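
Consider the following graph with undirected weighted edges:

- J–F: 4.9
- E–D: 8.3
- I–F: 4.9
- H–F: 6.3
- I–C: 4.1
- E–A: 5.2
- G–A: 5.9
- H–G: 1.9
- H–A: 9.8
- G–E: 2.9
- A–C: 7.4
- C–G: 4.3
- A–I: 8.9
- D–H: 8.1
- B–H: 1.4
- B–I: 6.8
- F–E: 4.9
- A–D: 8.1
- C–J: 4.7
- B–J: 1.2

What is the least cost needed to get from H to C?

Shortest distances from H:
H: 0
B: 1.4  (via H)
G: 1.9  (via H)
J: 2.6  (via B)
E: 4.8  (via G)
C: 6.2  (via G)
Shortest route: H → G → C = 6.2.

6.2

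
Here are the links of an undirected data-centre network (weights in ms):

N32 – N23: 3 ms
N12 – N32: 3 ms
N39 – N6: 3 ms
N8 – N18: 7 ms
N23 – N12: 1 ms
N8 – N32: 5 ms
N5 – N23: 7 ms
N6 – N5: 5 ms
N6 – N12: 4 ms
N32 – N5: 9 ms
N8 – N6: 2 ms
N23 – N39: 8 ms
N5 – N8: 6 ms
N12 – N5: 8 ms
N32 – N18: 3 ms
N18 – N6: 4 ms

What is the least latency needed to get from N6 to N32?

7 ms

Compare a few routes:
N6–N12–N23–N32: 4+1+3 = 8
N6–N8–N18–N32: 2+7+3 = 12
N6–N8–N32: 2+5 = 7
The minimum is 7 ms via N6–N8–N32.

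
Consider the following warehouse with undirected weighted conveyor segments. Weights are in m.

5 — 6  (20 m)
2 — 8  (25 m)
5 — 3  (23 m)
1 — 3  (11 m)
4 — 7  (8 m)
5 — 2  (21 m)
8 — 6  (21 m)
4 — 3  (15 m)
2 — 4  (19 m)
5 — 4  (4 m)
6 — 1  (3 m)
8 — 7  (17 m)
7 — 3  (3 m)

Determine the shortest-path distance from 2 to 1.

Enumerating some paths:
2–4–3–1: 19+15+11 = 45
2–5–6–1: 21+20+3 = 44
2–4–7–3–1: 19+8+3+11 = 41
Cheapest is 2–4–7–3–1 at 41 m.

41 m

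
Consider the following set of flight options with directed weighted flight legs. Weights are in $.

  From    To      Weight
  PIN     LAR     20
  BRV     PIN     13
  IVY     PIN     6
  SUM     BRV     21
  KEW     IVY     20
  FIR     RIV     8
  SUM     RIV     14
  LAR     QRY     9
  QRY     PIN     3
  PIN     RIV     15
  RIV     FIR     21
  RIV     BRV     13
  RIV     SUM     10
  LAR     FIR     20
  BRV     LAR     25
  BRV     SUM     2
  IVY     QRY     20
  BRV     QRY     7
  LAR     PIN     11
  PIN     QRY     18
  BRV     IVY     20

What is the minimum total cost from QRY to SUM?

$28

Shortest distances from QRY:
QRY: 0
PIN: 3  (via QRY)
RIV: 18  (via PIN)
LAR: 23  (via PIN)
SUM: 28  (via RIV)
Shortest route: QRY → PIN → RIV → SUM = $28.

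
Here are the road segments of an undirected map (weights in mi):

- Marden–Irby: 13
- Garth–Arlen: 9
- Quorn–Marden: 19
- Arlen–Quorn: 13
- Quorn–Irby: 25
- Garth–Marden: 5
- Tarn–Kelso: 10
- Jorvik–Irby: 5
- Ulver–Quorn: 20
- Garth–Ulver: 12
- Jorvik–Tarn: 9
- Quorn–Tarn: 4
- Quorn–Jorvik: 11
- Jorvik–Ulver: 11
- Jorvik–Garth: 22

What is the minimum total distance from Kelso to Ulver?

30 mi

Candidate routes:
Kelso–Tarn–Quorn–Ulver: 10+4+20 = 34
Kelso–Tarn–Quorn–Jorvik–Ulver: 10+4+11+11 = 36
Kelso–Tarn–Jorvik–Ulver: 10+9+11 = 30
Cheapest is Kelso–Tarn–Jorvik–Ulver at 30 mi.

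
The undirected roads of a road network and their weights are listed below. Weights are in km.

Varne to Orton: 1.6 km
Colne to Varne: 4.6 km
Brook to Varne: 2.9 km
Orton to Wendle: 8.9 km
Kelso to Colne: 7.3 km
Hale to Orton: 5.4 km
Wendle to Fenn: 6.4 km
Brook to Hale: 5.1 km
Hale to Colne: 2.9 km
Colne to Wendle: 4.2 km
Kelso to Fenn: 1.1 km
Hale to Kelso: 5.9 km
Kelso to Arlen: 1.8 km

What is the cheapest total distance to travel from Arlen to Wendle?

Enumerating some paths:
Arlen - Kelso - Fenn - Wendle: 1.8+1.1+6.4 = 9.3
Arlen - Kelso - Colne - Wendle: 1.8+7.3+4.2 = 13.3
The minimum is 9.3 km via Arlen - Kelso - Fenn - Wendle.

9.3 km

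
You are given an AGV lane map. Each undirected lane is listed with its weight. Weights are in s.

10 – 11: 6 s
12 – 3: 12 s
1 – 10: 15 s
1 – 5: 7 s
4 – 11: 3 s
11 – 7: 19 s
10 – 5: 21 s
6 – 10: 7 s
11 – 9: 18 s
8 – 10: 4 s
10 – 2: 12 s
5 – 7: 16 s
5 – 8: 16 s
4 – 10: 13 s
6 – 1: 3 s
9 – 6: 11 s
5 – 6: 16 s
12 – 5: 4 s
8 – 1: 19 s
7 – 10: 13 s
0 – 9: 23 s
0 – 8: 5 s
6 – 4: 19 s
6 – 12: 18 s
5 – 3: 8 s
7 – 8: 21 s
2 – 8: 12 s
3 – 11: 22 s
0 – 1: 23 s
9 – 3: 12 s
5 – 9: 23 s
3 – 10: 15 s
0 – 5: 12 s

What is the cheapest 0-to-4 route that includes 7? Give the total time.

Best 0 to 7: 0–8–10–7 costing 22
Best 7 to 4: 7–11–4 costing 22
Total via 7: 22 + 22 = 44 s.

44 s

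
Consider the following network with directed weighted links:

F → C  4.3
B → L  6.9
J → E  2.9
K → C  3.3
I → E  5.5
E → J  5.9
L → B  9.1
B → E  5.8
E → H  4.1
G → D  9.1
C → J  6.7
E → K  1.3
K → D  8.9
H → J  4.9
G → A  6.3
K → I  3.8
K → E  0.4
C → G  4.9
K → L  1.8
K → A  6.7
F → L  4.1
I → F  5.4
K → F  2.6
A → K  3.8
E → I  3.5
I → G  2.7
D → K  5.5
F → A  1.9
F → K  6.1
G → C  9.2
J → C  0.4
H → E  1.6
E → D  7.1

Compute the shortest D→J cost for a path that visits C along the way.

Best D to C: D–K–C costing 8.8
Shortest C→J: C–J = 6.7
Total via C: 8.8 + 6.7 = 15.5.

15.5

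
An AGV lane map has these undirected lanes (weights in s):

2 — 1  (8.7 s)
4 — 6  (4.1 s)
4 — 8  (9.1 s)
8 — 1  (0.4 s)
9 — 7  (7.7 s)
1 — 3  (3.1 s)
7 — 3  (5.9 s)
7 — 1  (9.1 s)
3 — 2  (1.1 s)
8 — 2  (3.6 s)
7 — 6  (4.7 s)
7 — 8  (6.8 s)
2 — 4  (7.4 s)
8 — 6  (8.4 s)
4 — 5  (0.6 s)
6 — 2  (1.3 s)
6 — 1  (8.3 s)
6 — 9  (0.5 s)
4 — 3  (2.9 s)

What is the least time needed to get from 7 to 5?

Shortest distances from 7:
7: 0
6: 4.7  (via 7)
9: 5.2  (via 6)
3: 5.9  (via 7)
2: 6  (via 6)
8: 6.8  (via 7)
1: 7.2  (via 8)
4: 8.8  (via 6)
5: 9.4  (via 4)
Shortest route: 7–6–4–5 = 9.4 s.

9.4 s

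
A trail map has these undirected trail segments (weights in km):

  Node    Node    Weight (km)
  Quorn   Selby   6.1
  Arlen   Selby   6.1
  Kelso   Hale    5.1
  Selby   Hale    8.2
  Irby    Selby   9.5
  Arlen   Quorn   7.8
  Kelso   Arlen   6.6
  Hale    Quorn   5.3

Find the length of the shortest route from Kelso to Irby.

22.2 km

Candidate routes:
Kelso → Hale → Selby → Irby: 5.1+8.2+9.5 = 22.8
Kelso → Arlen → Quorn → Selby → Irby: 6.6+7.8+6.1+9.5 = 30
Kelso → Arlen → Selby → Irby: 6.6+6.1+9.5 = 22.2
Kelso → Hale → Quorn → Selby → Irby: 5.1+5.3+6.1+9.5 = 26
Cheapest is Kelso → Arlen → Selby → Irby at 22.2 km.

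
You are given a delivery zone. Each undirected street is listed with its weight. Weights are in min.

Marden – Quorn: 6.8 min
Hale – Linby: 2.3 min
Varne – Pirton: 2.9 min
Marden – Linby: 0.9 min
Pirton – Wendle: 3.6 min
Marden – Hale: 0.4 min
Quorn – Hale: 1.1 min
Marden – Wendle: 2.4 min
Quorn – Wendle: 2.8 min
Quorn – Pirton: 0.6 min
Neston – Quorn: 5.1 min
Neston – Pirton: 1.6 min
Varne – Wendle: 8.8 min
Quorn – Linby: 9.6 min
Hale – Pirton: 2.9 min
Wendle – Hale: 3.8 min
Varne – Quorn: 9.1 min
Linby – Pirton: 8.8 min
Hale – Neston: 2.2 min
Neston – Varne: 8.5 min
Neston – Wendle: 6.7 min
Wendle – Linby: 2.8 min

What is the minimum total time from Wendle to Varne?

Candidate routes:
Wendle → Hale → Quorn → Pirton → Varne: 3.8+1.1+0.6+2.9 = 8.4
Wendle → Quorn → Pirton → Varne: 2.8+0.6+2.9 = 6.3
Wendle → Pirton → Varne: 3.6+2.9 = 6.5
Wendle → Marden → Hale → Quorn → Pirton → Varne: 2.4+0.4+1.1+0.6+2.9 = 7.4
The minimum is 6.3 min via Wendle → Quorn → Pirton → Varne.

6.3 min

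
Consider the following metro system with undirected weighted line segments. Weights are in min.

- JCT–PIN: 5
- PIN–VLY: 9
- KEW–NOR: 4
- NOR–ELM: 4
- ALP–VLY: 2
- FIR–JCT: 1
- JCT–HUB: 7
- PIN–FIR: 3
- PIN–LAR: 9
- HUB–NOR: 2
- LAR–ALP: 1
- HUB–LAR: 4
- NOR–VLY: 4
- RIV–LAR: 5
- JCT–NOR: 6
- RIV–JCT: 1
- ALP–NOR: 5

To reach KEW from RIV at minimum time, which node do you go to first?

JCT

Enumerating some paths:
RIV–JCT–NOR–KEW: 1+6+4 = 11
RIV–LAR–ALP–NOR–KEW: 5+1+5+4 = 15
RIV–LAR–HUB–NOR–KEW: 5+4+2+4 = 15
RIV–JCT–HUB–NOR–KEW: 1+7+2+4 = 14
Cheapest is RIV–JCT–NOR–KEW at 11 min.
So from RIV the first move is to JCT.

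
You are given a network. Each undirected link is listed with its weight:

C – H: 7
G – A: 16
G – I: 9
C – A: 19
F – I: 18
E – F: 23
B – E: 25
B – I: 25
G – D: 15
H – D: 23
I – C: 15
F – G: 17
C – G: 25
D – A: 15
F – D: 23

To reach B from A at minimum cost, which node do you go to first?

Enumerating some paths:
A - C - I - B: 19+15+25 = 59
A - G - I - B: 16+9+25 = 50
The minimum is 50 via A - G - I - B.
So from A the first move is to G.

G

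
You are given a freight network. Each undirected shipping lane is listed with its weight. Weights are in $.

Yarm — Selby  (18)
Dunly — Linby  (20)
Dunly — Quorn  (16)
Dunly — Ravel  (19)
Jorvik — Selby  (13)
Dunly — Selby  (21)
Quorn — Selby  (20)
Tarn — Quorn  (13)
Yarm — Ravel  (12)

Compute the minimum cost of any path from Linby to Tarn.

$49

Candidate routes:
Linby–Dunly–Selby–Quorn–Tarn: 20+21+20+13 = 74
Linby–Dunly–Quorn–Tarn: 20+16+13 = 49
The minimum is $49 via Linby–Dunly–Quorn–Tarn.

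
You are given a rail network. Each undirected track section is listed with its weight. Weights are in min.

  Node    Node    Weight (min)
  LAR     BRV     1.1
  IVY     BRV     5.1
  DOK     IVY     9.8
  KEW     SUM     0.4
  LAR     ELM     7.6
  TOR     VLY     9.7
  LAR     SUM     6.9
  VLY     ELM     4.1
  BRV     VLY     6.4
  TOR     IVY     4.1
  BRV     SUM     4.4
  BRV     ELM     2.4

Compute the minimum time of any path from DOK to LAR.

16 min

Shortest distances from DOK:
DOK: 0
IVY: 9.8  (via DOK)
TOR: 13.9  (via IVY)
BRV: 14.9  (via IVY)
LAR: 16  (via BRV)
Shortest route: DOK → IVY → BRV → LAR = 16 min.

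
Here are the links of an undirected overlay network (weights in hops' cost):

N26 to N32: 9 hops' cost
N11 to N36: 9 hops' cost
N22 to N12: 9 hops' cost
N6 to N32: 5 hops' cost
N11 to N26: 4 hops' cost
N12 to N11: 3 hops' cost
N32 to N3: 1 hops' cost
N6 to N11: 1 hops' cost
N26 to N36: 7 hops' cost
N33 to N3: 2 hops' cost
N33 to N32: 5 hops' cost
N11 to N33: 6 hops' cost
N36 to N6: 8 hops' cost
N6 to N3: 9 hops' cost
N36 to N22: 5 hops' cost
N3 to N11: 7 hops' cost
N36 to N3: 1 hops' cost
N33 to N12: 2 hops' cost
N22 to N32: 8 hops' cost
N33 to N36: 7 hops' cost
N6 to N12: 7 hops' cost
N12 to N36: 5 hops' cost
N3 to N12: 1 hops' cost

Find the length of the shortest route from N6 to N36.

6 hops' cost

Settle nodes by increasing distance from N6:
N6: 0
N11: 1  (via N6)
N12: 4  (via N11)
N32: 5  (via N6)
N3: 5  (via N12)
N26: 5  (via N11)
N33: 6  (via N12)
N36: 6  (via N3)
Shortest route: N6 → N11 → N12 → N3 → N36 = 6 hops' cost.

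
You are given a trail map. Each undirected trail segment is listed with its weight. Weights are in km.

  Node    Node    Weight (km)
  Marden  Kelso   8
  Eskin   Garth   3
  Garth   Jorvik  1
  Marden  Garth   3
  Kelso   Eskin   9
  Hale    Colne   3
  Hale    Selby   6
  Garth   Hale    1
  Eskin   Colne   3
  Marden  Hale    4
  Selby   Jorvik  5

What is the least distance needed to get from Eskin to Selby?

9 km

Candidate routes:
Eskin–Garth–Hale–Selby: 3+1+6 = 10
Eskin–Garth–Jorvik–Selby: 3+1+5 = 9
The minimum is 9 km via Eskin–Garth–Jorvik–Selby.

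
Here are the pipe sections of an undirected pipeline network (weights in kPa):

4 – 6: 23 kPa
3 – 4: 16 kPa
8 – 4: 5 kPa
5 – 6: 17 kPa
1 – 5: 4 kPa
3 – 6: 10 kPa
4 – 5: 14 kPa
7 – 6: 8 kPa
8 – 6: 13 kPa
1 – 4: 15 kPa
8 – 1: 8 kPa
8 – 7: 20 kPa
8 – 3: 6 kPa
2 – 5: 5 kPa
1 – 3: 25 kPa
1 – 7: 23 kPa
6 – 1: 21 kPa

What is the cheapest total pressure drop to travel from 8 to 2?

17 kPa

Shortest distances from 8:
8: 0
4: 5  (via 8)
3: 6  (via 8)
1: 8  (via 8)
5: 12  (via 1)
6: 13  (via 8)
2: 17  (via 5)
Shortest route: 8 → 1 → 5 → 2 = 17 kPa.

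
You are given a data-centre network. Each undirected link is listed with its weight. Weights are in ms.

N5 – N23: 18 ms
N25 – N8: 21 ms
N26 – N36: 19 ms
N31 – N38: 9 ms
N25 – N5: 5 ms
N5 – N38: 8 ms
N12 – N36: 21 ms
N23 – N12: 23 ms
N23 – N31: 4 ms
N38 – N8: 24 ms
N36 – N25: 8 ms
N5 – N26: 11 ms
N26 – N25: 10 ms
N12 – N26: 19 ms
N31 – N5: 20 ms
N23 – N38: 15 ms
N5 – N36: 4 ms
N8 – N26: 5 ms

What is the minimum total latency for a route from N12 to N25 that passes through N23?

Best N12 to N23: N12–N23 costing 23
Best N23 to N25: N23–N5–N25 costing 23
Total via N23: 23 + 23 = 46 ms.

46 ms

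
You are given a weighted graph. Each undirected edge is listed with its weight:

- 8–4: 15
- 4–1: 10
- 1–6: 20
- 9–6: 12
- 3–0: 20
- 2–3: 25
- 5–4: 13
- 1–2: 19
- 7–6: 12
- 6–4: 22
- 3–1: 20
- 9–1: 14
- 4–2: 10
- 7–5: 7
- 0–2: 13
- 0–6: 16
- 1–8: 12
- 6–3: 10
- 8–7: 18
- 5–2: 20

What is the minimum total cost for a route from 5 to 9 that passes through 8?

Best 5 to 8: 5 → 7 → 8 costing 25
Shortest 8→9: 8 → 1 → 9 = 26
Total via 8: 25 + 26 = 51.

51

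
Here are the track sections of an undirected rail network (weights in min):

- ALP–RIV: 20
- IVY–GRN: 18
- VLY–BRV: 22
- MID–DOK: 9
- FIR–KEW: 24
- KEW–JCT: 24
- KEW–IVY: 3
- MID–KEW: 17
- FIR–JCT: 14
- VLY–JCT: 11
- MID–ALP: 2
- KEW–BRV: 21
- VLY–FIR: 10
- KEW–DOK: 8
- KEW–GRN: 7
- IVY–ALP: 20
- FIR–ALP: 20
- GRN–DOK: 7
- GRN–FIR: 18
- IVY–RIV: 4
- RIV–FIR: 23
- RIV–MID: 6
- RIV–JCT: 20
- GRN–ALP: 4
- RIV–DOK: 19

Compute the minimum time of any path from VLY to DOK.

35 min

Running Dijkstra from VLY:
VLY: 0
FIR: 10  (via VLY)
JCT: 11  (via VLY)
BRV: 22  (via VLY)
GRN: 28  (via FIR)
ALP: 30  (via FIR)
RIV: 31  (via JCT)
MID: 32  (via ALP)
KEW: 34  (via FIR)
IVY: 35  (via RIV)
DOK: 35  (via GRN)
Shortest route: VLY → FIR → GRN → DOK = 35 min.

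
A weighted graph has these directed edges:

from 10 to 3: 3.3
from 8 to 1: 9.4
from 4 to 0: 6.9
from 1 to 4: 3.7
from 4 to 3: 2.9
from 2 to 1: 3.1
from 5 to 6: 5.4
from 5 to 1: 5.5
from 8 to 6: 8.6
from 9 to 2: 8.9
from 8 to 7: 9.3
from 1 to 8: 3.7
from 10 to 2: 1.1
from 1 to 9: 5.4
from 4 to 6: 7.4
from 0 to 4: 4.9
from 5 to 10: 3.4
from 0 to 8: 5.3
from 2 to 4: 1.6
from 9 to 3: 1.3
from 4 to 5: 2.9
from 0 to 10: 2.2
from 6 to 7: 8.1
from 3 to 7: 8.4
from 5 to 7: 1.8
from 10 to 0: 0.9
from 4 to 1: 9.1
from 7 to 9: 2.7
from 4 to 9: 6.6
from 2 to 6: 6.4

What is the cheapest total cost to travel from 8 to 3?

13.3

Candidate routes:
8–7–9–3: 9.3+2.7+1.3 = 13.3
8–1–4–3: 9.4+3.7+2.9 = 16
The minimum is 13.3 via 8–7–9–3.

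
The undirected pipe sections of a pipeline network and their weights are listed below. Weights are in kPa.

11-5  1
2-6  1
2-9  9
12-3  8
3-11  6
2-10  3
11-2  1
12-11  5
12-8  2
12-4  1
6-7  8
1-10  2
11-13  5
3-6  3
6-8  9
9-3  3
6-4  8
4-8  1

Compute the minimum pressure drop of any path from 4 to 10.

Candidate routes:
4 → 6 → 2 → 10: 8+1+3 = 12
4 → 8 → 6 → 2 → 10: 1+9+1+3 = 14
4 → 8 → 12 → 11 → 2 → 10: 1+2+5+1+3 = 12
4 → 12 → 11 → 2 → 10: 1+5+1+3 = 10
Cheapest is 4 → 12 → 11 → 2 → 10 at 10 kPa.

10 kPa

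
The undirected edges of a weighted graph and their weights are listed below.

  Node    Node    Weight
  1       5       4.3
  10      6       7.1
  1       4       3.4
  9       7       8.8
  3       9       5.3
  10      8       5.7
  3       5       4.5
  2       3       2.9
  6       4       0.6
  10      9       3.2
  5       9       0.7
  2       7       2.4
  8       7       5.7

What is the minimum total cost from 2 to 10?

Candidate routes:
2 → 3 → 9 → 10: 2.9+5.3+3.2 = 11.4
2 → 7 → 9 → 10: 2.4+8.8+3.2 = 14.4
2 → 7 → 8 → 10: 2.4+5.7+5.7 = 13.8
2 → 3 → 5 → 9 → 10: 2.9+4.5+0.7+3.2 = 11.3
The minimum is 11.3 via 2 → 3 → 5 → 9 → 10.

11.3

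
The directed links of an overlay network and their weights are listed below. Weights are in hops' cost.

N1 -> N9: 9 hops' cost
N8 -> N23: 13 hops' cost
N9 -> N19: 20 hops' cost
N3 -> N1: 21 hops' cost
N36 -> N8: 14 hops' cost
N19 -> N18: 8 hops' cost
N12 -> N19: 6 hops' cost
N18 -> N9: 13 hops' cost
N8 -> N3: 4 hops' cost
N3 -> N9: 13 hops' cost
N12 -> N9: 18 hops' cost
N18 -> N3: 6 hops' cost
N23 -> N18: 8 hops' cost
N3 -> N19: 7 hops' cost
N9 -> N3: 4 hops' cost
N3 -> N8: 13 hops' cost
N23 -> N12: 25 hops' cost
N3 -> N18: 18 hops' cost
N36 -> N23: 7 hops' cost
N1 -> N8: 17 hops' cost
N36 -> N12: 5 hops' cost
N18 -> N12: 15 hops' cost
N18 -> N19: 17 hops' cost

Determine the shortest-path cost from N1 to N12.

Running Dijkstra from N1:
N1: 0
N9: 9  (via N1)
N3: 13  (via N9)
N8: 17  (via N1)
N19: 20  (via N3)
N18: 28  (via N19)
N23: 30  (via N8)
N12: 43  (via N18)
Shortest route: N1 → N9 → N3 → N19 → N18 → N12 = 43 hops' cost.

43 hops' cost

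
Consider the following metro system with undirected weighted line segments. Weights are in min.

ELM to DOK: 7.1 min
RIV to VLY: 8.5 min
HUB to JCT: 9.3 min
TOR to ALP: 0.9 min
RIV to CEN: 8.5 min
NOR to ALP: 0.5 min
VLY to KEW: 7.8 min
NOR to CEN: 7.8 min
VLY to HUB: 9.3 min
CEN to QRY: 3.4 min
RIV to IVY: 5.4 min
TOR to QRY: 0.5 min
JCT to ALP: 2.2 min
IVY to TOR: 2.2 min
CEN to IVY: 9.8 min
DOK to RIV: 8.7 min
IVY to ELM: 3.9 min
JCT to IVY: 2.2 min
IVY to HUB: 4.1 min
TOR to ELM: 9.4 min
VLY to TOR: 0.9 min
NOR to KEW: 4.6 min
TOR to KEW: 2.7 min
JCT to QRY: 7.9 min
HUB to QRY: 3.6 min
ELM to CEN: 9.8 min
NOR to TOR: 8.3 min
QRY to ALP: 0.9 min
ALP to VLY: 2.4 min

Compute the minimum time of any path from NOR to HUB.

5 min

Settle nodes by increasing distance from NOR:
NOR: 0
ALP: 0.5  (via NOR)
QRY: 1.4  (via ALP)
TOR: 1.4  (via ALP)
VLY: 2.3  (via TOR)
JCT: 2.7  (via ALP)
IVY: 3.6  (via TOR)
KEW: 4.1  (via TOR)
CEN: 4.8  (via QRY)
HUB: 5  (via QRY)
Shortest route: NOR–ALP–QRY–HUB = 5 min.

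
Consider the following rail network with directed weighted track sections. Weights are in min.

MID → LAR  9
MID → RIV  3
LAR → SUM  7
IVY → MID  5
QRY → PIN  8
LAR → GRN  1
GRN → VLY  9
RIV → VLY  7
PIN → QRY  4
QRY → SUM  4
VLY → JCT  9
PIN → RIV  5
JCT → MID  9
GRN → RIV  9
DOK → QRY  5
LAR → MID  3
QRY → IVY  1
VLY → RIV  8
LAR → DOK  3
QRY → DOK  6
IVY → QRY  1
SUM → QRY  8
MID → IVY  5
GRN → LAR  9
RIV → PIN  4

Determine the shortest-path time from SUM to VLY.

Candidate routes:
SUM - QRY - IVY - MID - RIV - VLY: 8+1+5+3+7 = 24
SUM - QRY - PIN - RIV - VLY: 8+8+5+7 = 28
The minimum is 24 min via SUM - QRY - IVY - MID - RIV - VLY.

24 min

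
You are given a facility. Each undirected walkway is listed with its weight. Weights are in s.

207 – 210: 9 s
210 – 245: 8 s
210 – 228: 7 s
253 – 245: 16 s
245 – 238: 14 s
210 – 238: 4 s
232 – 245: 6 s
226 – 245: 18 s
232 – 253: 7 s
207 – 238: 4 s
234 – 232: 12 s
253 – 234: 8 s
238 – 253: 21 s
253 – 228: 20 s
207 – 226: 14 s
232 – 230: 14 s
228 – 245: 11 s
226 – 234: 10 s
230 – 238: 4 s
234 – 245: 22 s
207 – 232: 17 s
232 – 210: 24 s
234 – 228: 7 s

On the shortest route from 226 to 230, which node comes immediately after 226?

Enumerating some paths:
226 - 207 - 210 - 238 - 230: 14+9+4+4 = 31
226 - 245 - 210 - 238 - 230: 18+8+4+4 = 34
226 - 207 - 238 - 230: 14+4+4 = 22
226 - 234 - 228 - 210 - 238 - 230: 10+7+7+4+4 = 32
Cheapest is 226 - 207 - 238 - 230 at 22 s.
So from 226 the first move is to 207.

207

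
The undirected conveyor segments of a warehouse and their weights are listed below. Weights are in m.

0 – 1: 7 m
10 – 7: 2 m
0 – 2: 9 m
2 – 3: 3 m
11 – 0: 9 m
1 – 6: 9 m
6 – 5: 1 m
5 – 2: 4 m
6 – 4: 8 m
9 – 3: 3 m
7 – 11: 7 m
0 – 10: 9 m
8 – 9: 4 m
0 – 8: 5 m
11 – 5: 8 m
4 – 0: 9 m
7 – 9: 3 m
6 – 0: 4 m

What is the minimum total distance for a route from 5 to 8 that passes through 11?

Shortest 5→11: 5 → 11 = 8
Shortest 11→8: 11 → 0 → 8 = 14
Total via 11: 8 + 14 = 22 m.

22 m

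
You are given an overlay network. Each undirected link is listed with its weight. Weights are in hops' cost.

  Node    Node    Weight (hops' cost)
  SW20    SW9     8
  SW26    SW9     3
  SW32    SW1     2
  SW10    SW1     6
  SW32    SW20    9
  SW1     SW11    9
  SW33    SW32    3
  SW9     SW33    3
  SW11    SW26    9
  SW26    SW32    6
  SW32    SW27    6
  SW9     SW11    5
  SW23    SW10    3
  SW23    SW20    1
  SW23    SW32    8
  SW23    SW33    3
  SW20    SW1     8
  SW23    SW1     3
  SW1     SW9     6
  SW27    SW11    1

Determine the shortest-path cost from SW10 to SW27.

Candidate routes:
SW10 - SW1 - SW32 - SW27: 6+2+6 = 14
SW10 - SW23 - SW33 - SW9 - SW11 - SW27: 3+3+3+5+1 = 15
SW10 - SW23 - SW33 - SW32 - SW27: 3+3+3+6 = 15
The minimum is 14 hops' cost via SW10 - SW1 - SW32 - SW27.

14 hops' cost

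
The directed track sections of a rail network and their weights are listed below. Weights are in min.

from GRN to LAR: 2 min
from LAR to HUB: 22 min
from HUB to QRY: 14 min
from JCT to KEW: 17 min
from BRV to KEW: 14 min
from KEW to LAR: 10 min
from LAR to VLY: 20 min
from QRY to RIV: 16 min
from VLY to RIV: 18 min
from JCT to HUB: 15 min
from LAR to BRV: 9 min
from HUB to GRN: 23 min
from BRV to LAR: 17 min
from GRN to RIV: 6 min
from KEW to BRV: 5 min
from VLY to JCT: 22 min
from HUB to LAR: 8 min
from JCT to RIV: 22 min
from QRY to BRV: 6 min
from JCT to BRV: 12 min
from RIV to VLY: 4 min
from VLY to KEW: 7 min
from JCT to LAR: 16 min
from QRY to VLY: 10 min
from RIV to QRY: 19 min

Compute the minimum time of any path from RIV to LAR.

Running Dijkstra from RIV:
RIV: 0
VLY: 4  (via RIV)
KEW: 11  (via VLY)
BRV: 16  (via KEW)
QRY: 19  (via RIV)
LAR: 21  (via KEW)
Shortest route: RIV → VLY → KEW → LAR = 21 min.

21 min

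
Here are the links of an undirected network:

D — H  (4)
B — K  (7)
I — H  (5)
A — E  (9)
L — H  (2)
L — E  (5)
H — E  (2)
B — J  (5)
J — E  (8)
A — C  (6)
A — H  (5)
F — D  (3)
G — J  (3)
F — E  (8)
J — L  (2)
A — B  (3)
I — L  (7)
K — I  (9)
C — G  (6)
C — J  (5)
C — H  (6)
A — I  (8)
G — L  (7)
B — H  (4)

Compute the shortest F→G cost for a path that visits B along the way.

19

Best F to B: F → D → H → B costing 11
Shortest B→G: B → J → G = 8
Total via B: 11 + 8 = 19.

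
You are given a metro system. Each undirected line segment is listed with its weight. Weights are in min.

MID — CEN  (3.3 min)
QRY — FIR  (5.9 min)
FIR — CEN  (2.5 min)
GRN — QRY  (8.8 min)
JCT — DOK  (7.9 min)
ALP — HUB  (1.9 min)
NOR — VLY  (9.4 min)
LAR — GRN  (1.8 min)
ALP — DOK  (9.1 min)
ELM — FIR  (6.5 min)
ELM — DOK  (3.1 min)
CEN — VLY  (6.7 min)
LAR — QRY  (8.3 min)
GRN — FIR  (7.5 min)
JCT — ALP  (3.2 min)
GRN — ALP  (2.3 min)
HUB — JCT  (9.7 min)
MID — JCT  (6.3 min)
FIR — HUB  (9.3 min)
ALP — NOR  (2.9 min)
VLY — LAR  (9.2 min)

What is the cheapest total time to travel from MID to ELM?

12.3 min

Enumerating some paths:
MID - JCT - DOK - ELM: 6.3+7.9+3.1 = 17.3
MID - CEN - FIR - ELM: 3.3+2.5+6.5 = 12.3
MID - JCT - ALP - DOK - ELM: 6.3+3.2+9.1+3.1 = 21.7
Cheapest is MID - CEN - FIR - ELM at 12.3 min.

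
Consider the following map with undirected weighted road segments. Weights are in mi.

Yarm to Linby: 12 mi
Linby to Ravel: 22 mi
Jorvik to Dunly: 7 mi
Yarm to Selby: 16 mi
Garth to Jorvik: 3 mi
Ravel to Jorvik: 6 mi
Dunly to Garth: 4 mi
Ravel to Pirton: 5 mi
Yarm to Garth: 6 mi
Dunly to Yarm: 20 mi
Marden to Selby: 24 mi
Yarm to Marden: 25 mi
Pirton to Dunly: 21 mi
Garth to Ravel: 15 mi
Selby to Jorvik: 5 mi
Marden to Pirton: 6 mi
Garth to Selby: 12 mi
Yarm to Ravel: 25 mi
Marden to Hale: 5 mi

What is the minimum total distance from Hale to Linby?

Shortest distances from Hale:
Hale: 0
Marden: 5  (via Hale)
Pirton: 11  (via Marden)
Ravel: 16  (via Pirton)
Jorvik: 22  (via Ravel)
Garth: 25  (via Jorvik)
Selby: 27  (via Jorvik)
Dunly: 29  (via Jorvik)
Yarm: 30  (via Marden)
Linby: 38  (via Ravel)
Shortest route: Hale → Marden → Pirton → Ravel → Linby = 38 mi.

38 mi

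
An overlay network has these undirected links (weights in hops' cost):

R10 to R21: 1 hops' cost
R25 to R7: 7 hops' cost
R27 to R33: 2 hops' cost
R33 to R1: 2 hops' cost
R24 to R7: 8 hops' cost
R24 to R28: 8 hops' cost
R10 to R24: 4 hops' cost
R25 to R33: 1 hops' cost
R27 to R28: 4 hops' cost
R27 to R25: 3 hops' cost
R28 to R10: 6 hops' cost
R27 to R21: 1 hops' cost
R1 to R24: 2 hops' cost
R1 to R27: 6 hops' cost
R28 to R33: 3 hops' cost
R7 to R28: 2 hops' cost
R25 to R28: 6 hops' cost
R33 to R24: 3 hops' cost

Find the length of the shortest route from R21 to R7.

Shortest distances from R21:
R21: 0
R27: 1  (via R21)
R10: 1  (via R21)
R33: 3  (via R27)
R25: 4  (via R27)
R1: 5  (via R33)
R28: 5  (via R27)
R24: 5  (via R10)
R7: 7  (via R28)
Shortest route: R21–R27–R28–R7 = 7 hops' cost.

7 hops' cost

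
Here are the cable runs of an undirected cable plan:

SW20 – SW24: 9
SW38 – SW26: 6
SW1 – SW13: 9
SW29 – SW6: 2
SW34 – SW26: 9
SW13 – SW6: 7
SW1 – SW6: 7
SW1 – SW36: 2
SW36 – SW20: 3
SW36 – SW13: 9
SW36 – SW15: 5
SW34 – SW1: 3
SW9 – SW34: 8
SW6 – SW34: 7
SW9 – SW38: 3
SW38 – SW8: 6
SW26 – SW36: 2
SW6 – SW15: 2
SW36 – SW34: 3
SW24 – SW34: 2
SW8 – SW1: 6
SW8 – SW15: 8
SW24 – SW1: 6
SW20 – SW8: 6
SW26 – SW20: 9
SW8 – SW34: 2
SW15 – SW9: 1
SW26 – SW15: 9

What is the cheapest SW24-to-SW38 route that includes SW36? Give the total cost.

13

Best SW24 to SW36: SW24–SW34–SW36 costing 5
Shortest SW36→SW38: SW36–SW26–SW38 = 8
Total via SW36: 5 + 8 = 13.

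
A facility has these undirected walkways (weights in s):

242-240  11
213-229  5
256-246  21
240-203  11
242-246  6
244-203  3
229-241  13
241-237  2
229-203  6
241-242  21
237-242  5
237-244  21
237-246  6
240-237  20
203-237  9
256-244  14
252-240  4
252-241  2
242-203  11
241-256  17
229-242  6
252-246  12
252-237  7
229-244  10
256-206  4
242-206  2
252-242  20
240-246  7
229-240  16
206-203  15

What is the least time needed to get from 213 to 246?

17 s

Settle nodes by increasing distance from 213:
213: 0
229: 5  (via 213)
242: 11  (via 229)
203: 11  (via 229)
206: 13  (via 242)
244: 14  (via 203)
237: 16  (via 242)
256: 17  (via 206)
246: 17  (via 242)
Shortest route: 213 → 229 → 242 → 246 = 17 s.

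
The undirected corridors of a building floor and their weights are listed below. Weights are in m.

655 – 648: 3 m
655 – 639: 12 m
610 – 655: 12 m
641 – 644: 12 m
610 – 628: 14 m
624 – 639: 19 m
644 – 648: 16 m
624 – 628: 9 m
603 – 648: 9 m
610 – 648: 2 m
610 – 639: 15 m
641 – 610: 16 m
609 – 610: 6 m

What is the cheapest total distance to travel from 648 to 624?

Enumerating some paths:
648 → 610 → 639 → 624: 2+15+19 = 36
648 → 610 → 628 → 624: 2+14+9 = 25
648 → 655 → 639 → 624: 3+12+19 = 34
The minimum is 25 m via 648 → 610 → 628 → 624.

25 m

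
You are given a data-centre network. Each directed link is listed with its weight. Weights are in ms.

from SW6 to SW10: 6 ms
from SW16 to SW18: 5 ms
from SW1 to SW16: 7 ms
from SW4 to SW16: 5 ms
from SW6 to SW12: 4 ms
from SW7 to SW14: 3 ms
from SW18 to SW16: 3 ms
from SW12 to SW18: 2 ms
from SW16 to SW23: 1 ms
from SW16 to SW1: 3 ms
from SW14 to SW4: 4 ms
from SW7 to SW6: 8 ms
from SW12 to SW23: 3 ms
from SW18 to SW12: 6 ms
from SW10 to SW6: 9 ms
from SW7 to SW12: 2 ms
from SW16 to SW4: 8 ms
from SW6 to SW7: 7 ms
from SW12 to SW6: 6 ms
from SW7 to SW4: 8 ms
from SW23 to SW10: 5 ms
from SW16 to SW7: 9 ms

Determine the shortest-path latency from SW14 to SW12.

20 ms

Compare a few routes:
SW14 - SW4 - SW16 - SW18 - SW12: 4+5+5+6 = 20
SW14 - SW4 - SW16 - SW23 - SW10 - SW6 - SW12: 4+5+1+5+9+4 = 28
The minimum is 20 ms via SW14 - SW4 - SW16 - SW18 - SW12.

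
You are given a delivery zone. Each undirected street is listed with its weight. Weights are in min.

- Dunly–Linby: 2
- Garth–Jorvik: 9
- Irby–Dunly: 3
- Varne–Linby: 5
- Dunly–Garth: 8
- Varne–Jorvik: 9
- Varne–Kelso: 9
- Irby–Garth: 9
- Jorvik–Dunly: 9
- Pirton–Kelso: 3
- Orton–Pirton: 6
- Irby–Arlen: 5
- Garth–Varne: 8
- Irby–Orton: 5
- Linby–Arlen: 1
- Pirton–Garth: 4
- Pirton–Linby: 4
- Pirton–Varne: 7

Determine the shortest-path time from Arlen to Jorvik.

Shortest distances from Arlen:
Arlen: 0
Linby: 1  (via Arlen)
Dunly: 3  (via Linby)
Pirton: 5  (via Linby)
Irby: 5  (via Arlen)
Varne: 6  (via Linby)
Kelso: 8  (via Pirton)
Garth: 9  (via Pirton)
Orton: 10  (via Irby)
Jorvik: 12  (via Dunly)
Shortest route: Arlen → Linby → Dunly → Jorvik = 12 min.

12 min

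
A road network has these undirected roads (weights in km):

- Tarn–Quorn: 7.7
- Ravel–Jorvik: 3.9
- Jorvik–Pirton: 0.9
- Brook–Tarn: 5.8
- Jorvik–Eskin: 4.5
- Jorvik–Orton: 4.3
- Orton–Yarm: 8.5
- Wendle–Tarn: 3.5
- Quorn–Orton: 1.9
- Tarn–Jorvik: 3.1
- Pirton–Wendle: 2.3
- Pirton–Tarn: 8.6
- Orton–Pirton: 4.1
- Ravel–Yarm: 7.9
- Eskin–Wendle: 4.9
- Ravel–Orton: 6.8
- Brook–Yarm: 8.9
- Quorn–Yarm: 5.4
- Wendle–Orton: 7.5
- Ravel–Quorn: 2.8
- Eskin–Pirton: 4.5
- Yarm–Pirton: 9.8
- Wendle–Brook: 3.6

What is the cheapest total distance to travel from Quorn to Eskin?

10.5 km

Compare a few routes:
Quorn → Ravel → Jorvik → Eskin: 2.8+3.9+4.5 = 11.2
Quorn → Orton → Pirton → Eskin: 1.9+4.1+4.5 = 10.5
Quorn → Orton → Pirton → Jorvik → Eskin: 1.9+4.1+0.9+4.5 = 11.4
Quorn → Orton → Jorvik → Eskin: 1.9+4.3+4.5 = 10.7
The minimum is 10.5 km via Quorn → Orton → Pirton → Eskin.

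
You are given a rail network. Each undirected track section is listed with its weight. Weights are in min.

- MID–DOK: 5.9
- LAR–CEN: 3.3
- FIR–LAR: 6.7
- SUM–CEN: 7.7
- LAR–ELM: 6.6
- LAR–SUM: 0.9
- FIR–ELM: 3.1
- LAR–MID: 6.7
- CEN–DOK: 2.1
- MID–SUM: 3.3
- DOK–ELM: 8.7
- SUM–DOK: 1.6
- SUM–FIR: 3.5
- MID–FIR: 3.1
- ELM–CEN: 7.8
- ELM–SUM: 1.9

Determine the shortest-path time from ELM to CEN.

5.6 min

Settle nodes by increasing distance from ELM:
ELM: 0
SUM: 1.9  (via ELM)
LAR: 2.8  (via SUM)
FIR: 3.1  (via ELM)
DOK: 3.5  (via SUM)
MID: 5.2  (via SUM)
CEN: 5.6  (via DOK)
Shortest route: ELM → SUM → DOK → CEN = 5.6 min.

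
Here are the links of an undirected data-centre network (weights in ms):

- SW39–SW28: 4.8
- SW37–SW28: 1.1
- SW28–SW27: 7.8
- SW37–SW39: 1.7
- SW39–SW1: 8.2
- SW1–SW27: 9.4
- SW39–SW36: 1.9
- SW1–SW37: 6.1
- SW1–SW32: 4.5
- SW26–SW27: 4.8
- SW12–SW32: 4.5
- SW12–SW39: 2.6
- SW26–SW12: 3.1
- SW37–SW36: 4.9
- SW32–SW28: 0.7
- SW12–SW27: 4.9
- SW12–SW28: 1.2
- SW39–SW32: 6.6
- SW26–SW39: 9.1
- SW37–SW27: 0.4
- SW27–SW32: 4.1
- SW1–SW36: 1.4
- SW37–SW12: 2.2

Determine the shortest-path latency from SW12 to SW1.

Shortest distances from SW12:
SW12: 0
SW28: 1.2  (via SW12)
SW32: 1.9  (via SW28)
SW37: 2.2  (via SW12)
SW39: 2.6  (via SW12)
SW27: 2.6  (via SW37)
SW26: 3.1  (via SW12)
SW36: 4.5  (via SW39)
SW1: 5.9  (via SW36)
Shortest route: SW12 → SW39 → SW36 → SW1 = 5.9 ms.

5.9 ms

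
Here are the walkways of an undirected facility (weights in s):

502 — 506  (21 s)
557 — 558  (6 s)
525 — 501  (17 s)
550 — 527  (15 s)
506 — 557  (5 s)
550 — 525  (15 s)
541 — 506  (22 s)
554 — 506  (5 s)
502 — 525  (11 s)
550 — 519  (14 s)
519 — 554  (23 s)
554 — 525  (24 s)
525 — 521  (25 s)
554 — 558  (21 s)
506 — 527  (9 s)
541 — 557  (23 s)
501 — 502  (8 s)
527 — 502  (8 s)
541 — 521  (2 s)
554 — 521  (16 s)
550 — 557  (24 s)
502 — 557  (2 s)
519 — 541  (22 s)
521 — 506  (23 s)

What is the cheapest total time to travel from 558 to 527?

Candidate routes:
558–557–506–527: 6+5+9 = 20
558–557–502–527: 6+2+8 = 16
Cheapest is 558–557–502–527 at 16 s.

16 s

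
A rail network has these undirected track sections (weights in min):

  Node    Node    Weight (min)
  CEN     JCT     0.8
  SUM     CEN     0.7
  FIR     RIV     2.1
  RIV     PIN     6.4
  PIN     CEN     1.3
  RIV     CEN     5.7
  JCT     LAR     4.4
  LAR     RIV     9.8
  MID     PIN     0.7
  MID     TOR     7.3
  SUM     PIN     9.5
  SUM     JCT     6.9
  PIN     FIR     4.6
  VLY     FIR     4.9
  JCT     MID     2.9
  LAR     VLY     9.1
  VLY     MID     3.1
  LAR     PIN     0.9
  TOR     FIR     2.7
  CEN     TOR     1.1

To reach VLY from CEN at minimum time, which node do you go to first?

PIN

Enumerating some paths:
CEN–JCT–LAR–PIN–MID–VLY: 0.8+4.4+0.9+0.7+3.1 = 9.9
CEN–TOR–FIR–VLY: 1.1+2.7+4.9 = 8.7
CEN–PIN–MID–VLY: 1.3+0.7+3.1 = 5.1
CEN–JCT–MID–VLY: 0.8+2.9+3.1 = 6.8
The minimum is 5.1 min via CEN–PIN–MID–VLY.
So from CEN the first move is to PIN.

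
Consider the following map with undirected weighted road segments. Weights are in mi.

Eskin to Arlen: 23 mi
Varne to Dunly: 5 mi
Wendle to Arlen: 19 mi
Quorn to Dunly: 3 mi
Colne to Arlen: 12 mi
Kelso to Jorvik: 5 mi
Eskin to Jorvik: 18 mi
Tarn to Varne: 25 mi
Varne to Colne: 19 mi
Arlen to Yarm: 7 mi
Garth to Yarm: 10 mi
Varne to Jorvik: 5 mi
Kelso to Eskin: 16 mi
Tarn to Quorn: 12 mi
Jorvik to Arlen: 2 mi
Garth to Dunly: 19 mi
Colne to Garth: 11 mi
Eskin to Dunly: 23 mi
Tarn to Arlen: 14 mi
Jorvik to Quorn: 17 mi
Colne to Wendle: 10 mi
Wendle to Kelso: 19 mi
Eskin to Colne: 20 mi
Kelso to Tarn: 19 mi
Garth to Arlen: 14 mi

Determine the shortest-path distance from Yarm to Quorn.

22 mi

Compare a few routes:
Yarm - Arlen - Jorvik - Varne - Dunly - Quorn: 7+2+5+5+3 = 22
Yarm - Arlen - Jorvik - Quorn: 7+2+17 = 26
Yarm - Arlen - Tarn - Quorn: 7+14+12 = 33
Yarm - Garth - Dunly - Quorn: 10+19+3 = 32
The minimum is 22 mi via Yarm - Arlen - Jorvik - Varne - Dunly - Quorn.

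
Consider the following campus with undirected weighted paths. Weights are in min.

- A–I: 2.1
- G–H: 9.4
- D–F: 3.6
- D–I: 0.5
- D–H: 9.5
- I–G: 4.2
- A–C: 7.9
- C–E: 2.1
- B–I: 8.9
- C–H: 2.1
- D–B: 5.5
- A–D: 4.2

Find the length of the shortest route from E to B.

18.1 min

Enumerating some paths:
E–C–H–D–B: 2.1+2.1+9.5+5.5 = 19.2
E–C–A–I–D–B: 2.1+7.9+2.1+0.5+5.5 = 18.1
Cheapest is E–C–A–I–D–B at 18.1 min.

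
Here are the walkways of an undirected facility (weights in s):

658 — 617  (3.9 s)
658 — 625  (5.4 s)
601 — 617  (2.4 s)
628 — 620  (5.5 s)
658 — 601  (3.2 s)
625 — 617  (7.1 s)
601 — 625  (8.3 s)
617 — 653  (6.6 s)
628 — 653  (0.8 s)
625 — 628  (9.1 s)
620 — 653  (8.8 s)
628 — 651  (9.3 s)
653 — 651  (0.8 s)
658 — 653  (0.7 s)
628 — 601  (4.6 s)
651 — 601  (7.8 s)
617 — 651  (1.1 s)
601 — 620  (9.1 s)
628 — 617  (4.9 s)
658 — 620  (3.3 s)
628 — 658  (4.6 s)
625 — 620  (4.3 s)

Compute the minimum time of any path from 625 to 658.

5.4 s

Settle nodes by increasing distance from 625:
625: 0
620: 4.3  (via 625)
658: 5.4  (via 625)
Shortest route: 625–658 = 5.4 s.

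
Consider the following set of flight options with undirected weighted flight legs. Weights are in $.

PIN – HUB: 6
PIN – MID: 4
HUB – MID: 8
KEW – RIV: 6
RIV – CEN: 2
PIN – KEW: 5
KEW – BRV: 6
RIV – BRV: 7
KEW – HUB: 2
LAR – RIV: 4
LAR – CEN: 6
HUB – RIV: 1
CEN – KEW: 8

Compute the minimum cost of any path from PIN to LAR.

Enumerating some paths:
PIN → KEW → HUB → RIV → LAR: 5+2+1+4 = 12
PIN → KEW → RIV → LAR: 5+6+4 = 15
PIN → HUB → RIV → LAR: 6+1+4 = 11
The minimum is $11 via PIN → HUB → RIV → LAR.

$11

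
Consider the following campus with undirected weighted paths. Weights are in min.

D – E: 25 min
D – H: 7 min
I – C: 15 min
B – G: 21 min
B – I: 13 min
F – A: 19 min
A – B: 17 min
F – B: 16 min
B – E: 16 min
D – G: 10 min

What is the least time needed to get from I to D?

44 min

Enumerating some paths:
I - B - E - D: 13+16+25 = 54
I - B - G - D: 13+21+10 = 44
Cheapest is I - B - G - D at 44 min.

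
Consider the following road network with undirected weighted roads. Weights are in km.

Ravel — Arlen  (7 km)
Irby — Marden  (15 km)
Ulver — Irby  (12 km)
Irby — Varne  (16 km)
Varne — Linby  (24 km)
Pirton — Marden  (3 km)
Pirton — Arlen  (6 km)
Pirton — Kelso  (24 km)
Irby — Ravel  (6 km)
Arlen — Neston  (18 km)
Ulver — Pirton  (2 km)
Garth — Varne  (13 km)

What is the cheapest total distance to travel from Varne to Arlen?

29 km

Running Dijkstra from Varne:
Varne: 0
Garth: 13  (via Varne)
Irby: 16  (via Varne)
Ravel: 22  (via Irby)
Linby: 24  (via Varne)
Ulver: 28  (via Irby)
Arlen: 29  (via Ravel)
Shortest route: Varne → Irby → Ravel → Arlen = 29 km.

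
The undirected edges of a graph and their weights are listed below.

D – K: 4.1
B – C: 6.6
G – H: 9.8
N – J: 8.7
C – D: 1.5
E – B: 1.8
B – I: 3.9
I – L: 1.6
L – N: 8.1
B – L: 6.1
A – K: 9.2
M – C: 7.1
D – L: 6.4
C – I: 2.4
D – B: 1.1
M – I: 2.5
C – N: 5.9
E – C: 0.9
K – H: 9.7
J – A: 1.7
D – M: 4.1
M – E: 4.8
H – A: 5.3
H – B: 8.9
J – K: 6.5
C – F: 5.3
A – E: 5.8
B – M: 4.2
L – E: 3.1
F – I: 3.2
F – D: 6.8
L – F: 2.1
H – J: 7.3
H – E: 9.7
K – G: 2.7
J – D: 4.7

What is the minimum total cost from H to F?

Settle nodes by increasing distance from H:
H: 0
A: 5.3  (via H)
J: 7  (via A)
B: 8.9  (via H)
E: 9.7  (via H)
K: 9.7  (via H)
G: 9.8  (via H)
D: 10  (via B)
C: 10.6  (via E)
I: 12.8  (via B)
L: 12.8  (via E)
M: 13.1  (via B)
F: 14.9  (via L)
Shortest route: H → E → L → F = 14.9.

14.9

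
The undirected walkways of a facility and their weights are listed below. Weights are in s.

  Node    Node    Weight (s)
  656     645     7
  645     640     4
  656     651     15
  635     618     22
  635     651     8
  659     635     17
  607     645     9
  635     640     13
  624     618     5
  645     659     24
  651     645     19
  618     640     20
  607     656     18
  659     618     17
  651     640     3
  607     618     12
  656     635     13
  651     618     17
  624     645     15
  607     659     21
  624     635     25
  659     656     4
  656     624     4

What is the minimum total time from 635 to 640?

11 s

Candidate routes:
635 → 656 → 645 → 640: 13+7+4 = 24
635 → 651 → 640: 8+3 = 11
635 → 640: 13 = 13
Cheapest is 635 → 651 → 640 at 11 s.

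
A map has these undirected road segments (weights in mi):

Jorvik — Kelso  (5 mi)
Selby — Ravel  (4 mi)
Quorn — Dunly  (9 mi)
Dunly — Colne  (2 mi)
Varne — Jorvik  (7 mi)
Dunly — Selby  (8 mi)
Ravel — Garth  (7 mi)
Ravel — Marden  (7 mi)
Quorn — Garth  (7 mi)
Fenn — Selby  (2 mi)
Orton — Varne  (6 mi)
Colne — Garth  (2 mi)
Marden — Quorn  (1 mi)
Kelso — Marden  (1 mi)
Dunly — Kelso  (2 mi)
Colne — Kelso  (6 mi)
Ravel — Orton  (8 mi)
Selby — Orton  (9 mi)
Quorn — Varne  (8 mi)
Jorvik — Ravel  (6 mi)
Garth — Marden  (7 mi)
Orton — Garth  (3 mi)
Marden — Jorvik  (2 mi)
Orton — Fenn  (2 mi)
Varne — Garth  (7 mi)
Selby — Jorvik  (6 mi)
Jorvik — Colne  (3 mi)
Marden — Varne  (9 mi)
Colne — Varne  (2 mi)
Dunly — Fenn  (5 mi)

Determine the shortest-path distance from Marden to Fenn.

8 mi

Running Dijkstra from Marden:
Marden: 0
Quorn: 1  (via Marden)
Kelso: 1  (via Marden)
Jorvik: 2  (via Marden)
Dunly: 3  (via Kelso)
Colne: 5  (via Jorvik)
Ravel: 7  (via Marden)
Garth: 7  (via Marden)
Varne: 7  (via Colne)
Selby: 8  (via Jorvik)
Fenn: 8  (via Dunly)
Shortest route: Marden → Kelso → Dunly → Fenn = 8 mi.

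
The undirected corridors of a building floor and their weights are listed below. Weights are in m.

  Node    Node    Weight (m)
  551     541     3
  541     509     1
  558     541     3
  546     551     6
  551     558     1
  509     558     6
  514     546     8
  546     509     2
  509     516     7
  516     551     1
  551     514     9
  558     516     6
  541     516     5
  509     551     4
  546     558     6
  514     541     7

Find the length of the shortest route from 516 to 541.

Enumerating some paths:
516–551–541: 1+3 = 4
516–541: 5 = 5
The minimum is 4 m via 516–551–541.

4 m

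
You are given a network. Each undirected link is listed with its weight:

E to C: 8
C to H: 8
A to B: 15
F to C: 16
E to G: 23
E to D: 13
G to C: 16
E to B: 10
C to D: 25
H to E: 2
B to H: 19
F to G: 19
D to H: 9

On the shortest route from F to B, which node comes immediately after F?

C

Compare a few routes:
F - C - E - B: 16+8+10 = 34
F - C - H - E - B: 16+8+2+10 = 36
Cheapest is F - C - E - B at 34.
So from F the first move is to C.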